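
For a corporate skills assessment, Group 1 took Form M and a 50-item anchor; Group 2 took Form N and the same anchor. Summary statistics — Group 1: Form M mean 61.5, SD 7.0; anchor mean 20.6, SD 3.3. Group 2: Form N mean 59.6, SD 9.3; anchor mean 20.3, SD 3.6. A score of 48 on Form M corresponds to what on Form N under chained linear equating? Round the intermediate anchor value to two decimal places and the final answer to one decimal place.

43.9

Form M → anchor (Group 1): v = (3.3/7.0)(48 − 61.5) + 20.6 = 14.24
anchor → Form N (Group 2): y = (9.3/3.6)(14.24 − 20.3) + 59.6 = 43.9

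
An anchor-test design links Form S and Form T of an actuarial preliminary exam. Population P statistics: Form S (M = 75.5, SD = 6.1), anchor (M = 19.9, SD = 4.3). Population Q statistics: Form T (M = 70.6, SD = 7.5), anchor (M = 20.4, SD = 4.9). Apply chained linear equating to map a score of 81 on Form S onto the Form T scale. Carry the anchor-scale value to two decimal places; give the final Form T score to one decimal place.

Form S → anchor (Population P): v = (4.3/6.1)(81 − 75.5) + 19.9 = 23.78
anchor → Form T (Population Q): y = (7.5/4.9)(23.78 − 20.4) + 70.6 = 75.8

75.8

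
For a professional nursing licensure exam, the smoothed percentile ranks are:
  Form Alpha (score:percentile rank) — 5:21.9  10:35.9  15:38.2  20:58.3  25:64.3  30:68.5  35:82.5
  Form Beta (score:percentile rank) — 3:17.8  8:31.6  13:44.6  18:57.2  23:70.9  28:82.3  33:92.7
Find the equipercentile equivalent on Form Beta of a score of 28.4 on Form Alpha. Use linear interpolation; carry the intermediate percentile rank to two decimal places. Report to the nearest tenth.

21.6

PR of 28.4 on Form Alpha: 64.3 + (28.4 − 25)/(30 − 25) × (68.5 − 64.3) = 67.16
On Form Beta, PR 67.16 falls between score 18 (PR 57.2) and 23 (PR 70.9).
Interpolate: 18 + (67.16 − 57.2)/(70.9 − 57.2) × (23 − 18) = 21.6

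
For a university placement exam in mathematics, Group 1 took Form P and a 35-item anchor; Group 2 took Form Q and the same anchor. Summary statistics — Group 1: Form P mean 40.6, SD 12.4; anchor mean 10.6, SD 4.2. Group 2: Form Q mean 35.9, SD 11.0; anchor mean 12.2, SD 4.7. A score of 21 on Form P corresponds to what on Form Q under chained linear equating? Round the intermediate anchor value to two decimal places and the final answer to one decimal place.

Form P → anchor (Group 1): v = (4.2/12.4)(21 − 40.6) + 10.6 = 3.96
anchor → Form Q (Group 2): y = (11.0/4.7)(3.96 − 12.2) + 35.9 = 16.6

16.6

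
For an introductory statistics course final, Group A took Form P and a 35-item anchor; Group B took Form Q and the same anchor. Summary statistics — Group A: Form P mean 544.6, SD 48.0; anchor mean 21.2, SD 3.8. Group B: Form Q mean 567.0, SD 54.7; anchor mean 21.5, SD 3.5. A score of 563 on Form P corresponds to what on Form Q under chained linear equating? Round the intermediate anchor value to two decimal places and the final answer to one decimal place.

585.1

Form P → anchor (Group A): v = (3.8/48.0)(563 − 544.6) + 21.2 = 22.66
anchor → Form Q (Group B): y = (54.7/3.5)(22.66 − 21.5) + 567.0 = 585.1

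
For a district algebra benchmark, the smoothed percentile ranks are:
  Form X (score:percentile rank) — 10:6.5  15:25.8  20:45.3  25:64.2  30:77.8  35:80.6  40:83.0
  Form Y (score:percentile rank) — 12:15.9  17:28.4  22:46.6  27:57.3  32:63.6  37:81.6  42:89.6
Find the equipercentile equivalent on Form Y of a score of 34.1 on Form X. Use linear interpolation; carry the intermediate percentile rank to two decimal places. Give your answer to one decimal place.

36.6

PR of 34.1 on Form X: 77.8 + (34.1 − 30)/(35 − 30) × (80.6 − 77.8) = 80.10
On Form Y, PR 80.10 falls between score 32 (PR 63.6) and 37 (PR 81.6).
Interpolate: 32 + (80.10 − 63.6)/(81.6 − 63.6) × (37 − 32) = 36.6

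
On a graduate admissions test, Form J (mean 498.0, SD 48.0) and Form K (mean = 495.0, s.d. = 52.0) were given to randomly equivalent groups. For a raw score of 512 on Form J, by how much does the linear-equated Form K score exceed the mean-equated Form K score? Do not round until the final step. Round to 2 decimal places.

Mean-equated: 512 + (495.0 − 498.0) = 509.00
Linear-equated: (52.0/48.0)(512 − 498.0) + 495.0 = 510.167
Difference = 510.167 − 509.00 = 1.17

1.17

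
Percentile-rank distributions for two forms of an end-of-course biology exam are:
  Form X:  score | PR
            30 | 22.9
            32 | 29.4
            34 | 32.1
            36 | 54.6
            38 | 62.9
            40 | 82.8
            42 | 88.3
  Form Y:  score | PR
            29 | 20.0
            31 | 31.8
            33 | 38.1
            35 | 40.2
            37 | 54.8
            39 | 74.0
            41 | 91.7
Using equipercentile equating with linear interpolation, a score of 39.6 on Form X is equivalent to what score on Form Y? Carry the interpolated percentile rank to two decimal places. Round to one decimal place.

PR of 39.6 on Form X: 62.9 + (39.6 − 38)/(40 − 38) × (82.8 − 62.9) = 78.82
On Form Y, PR 78.82 falls between score 39 (PR 74.0) and 41 (PR 91.7).
Interpolate: 39 + (78.82 − 74.0)/(91.7 − 74.0) × (41 − 39) = 39.5

39.5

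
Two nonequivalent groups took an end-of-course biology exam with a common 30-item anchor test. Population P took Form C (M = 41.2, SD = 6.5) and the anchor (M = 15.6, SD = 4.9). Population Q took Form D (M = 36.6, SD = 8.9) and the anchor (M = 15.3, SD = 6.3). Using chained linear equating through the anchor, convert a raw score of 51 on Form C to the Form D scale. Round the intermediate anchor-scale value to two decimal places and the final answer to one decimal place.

47.5

Form C → anchor (Population P): v = (4.9/6.5)(51 − 41.2) + 15.6 = 22.99
anchor → Form D (Population Q): y = (8.9/6.3)(22.99 − 15.3) + 36.6 = 47.5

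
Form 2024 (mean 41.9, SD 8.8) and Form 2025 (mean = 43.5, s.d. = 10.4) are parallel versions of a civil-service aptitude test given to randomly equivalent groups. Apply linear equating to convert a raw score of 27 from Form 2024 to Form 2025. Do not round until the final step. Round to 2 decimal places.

25.89

Linear equating: y = (SD_Y/SD_X)(x − M_X) + M_Y
y = (10.4/8.8)(27 − 41.9) + 43.5
y = 1.181818 × -14.9 + 43.5 = -17.6091 + 43.5 = 25.89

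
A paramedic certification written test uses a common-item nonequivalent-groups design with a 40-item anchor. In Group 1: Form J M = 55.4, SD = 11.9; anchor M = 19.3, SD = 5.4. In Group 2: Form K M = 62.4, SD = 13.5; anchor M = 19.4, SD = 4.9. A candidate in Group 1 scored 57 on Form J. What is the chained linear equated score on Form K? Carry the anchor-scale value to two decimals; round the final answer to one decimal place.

Form J → anchor (Group 1): v = (5.4/11.9)(57 − 55.4) + 19.3 = 20.03
anchor → Form K (Group 2): y = (13.5/4.9)(20.03 − 19.4) + 62.4 = 64.1

64.1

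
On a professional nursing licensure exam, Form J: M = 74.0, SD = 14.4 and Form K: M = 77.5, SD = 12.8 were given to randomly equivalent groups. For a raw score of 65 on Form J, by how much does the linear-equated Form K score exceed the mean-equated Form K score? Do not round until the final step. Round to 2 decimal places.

1.00

Mean-equated: 65 + (77.5 − 74.0) = 68.50
Linear-equated: (12.8/14.4)(65 − 74.0) + 77.5 = 69.500
Difference = 69.500 − 68.50 = 1.00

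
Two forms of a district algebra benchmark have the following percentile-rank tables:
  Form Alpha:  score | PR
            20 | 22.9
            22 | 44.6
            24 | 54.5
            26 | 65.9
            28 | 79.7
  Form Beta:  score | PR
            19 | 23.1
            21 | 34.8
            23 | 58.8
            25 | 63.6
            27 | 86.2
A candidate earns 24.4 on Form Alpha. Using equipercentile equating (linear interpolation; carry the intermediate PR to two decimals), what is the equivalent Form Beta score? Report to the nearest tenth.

PR of 24.4 on Form Alpha: 54.5 + (24.4 − 24)/(26 − 24) × (65.9 − 54.5) = 56.78
On Form Beta, PR 56.78 falls between score 21 (PR 34.8) and 23 (PR 58.8).
Interpolate: 21 + (56.78 − 34.8)/(58.8 − 34.8) × (23 − 21) = 22.8

22.8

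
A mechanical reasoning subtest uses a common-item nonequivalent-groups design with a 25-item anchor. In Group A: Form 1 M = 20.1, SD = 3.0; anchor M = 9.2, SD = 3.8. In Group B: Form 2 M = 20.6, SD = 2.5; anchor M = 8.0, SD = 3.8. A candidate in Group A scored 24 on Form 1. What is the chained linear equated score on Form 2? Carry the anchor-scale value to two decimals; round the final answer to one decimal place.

24.6

Form 1 → anchor (Group A): v = (3.8/3.0)(24 − 20.1) + 9.2 = 14.14
anchor → Form 2 (Group B): y = (2.5/3.8)(14.14 − 8.0) + 20.6 = 24.6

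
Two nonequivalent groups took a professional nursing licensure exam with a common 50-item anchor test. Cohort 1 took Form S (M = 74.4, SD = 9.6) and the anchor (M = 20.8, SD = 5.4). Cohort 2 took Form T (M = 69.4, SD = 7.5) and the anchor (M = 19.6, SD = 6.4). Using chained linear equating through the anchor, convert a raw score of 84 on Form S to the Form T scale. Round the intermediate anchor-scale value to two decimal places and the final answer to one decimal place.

Form S → anchor (Cohort 1): v = (5.4/9.6)(84 − 74.4) + 20.8 = 26.20
anchor → Form T (Cohort 2): y = (7.5/6.4)(26.20 − 19.6) + 69.4 = 77.1

77.1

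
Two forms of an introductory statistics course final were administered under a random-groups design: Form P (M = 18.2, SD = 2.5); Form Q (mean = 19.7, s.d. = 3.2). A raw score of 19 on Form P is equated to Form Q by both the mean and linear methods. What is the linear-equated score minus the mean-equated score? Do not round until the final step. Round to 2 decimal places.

Mean-equated: 19 + (19.7 − 18.2) = 20.50
Linear-equated: (3.2/2.5)(19 − 18.2) + 19.7 = 20.724
Difference = 20.724 − 20.50 = 0.22

0.22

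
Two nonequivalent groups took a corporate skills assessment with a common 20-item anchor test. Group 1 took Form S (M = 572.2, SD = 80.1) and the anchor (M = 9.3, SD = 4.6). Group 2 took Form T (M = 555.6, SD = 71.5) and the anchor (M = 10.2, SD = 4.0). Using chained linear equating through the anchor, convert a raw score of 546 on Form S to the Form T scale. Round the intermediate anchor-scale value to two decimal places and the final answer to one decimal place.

512.7

Form S → anchor (Group 1): v = (4.6/80.1)(546 − 572.2) + 9.3 = 7.80
anchor → Form T (Group 2): y = (71.5/4.0)(7.80 − 10.2) + 555.6 = 512.7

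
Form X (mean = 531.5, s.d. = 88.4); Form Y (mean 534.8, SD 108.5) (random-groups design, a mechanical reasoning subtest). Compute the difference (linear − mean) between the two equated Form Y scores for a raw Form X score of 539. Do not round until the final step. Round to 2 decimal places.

1.71

Mean-equated: 539 + (534.8 − 531.5) = 542.30
Linear-equated: (108.5/88.4)(539 − 531.5) + 534.8 = 544.005
Difference = 544.005 − 542.30 = 1.71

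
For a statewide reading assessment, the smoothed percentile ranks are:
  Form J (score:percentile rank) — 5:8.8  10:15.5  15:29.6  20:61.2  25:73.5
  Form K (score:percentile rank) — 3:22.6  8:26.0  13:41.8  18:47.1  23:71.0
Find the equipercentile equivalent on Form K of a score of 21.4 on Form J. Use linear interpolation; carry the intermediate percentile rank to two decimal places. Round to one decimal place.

21.7

PR of 21.4 on Form J: 61.2 + (21.4 − 20)/(25 − 20) × (73.5 − 61.2) = 64.64
On Form K, PR 64.64 falls between score 18 (PR 47.1) and 23 (PR 71.0).
Interpolate: 18 + (64.64 − 47.1)/(71.0 − 47.1) × (23 − 18) = 21.7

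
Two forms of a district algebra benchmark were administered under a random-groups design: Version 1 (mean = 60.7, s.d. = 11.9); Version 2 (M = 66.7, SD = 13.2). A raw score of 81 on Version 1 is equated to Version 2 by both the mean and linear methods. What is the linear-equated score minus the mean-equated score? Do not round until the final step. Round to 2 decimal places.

Mean-equated: 81 + (66.7 − 60.7) = 87.00
Linear-equated: (13.2/11.9)(81 − 60.7) + 66.7 = 89.218
Difference = 89.218 − 87.00 = 2.22

2.22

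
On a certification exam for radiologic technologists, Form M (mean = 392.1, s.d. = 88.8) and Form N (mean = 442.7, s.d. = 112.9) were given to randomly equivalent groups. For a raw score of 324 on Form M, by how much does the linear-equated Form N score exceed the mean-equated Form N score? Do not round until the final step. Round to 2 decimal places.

-18.48

Mean-equated: 324 + (442.7 − 392.1) = 374.60
Linear-equated: (112.9/88.8)(324 − 392.1) + 442.7 = 356.118
Difference = 356.118 − 374.60 = -18.48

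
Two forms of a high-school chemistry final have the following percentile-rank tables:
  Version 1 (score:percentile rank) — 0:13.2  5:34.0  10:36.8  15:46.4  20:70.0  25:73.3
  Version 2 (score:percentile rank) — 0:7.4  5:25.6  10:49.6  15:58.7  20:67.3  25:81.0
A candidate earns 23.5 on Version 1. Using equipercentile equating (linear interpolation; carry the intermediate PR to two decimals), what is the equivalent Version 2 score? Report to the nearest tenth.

21.8

PR of 23.5 on Version 1: 70.0 + (23.5 − 20)/(25 − 20) × (73.3 − 70.0) = 72.31
On Version 2, PR 72.31 falls between score 20 (PR 67.3) and 25 (PR 81.0).
Interpolate: 20 + (72.31 − 67.3)/(81.0 − 67.3) × (25 − 20) = 21.8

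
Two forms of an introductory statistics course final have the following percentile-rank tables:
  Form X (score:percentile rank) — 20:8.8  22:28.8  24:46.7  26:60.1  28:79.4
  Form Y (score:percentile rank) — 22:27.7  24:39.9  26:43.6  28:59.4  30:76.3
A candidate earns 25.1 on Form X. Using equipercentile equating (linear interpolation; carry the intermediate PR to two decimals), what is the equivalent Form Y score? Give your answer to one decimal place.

PR of 25.1 on Form X: 46.7 + (25.1 − 24)/(26 − 24) × (60.1 − 46.7) = 54.07
On Form Y, PR 54.07 falls between score 26 (PR 43.6) and 28 (PR 59.4).
Interpolate: 26 + (54.07 − 43.6)/(59.4 − 43.6) × (28 − 26) = 27.3

27.3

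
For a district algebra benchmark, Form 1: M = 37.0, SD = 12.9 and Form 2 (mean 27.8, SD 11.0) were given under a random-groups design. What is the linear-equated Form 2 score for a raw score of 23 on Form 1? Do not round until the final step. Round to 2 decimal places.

15.86

Linear equating: y = (SD_Y/SD_X)(x − M_X) + M_Y
y = (11.0/12.9)(23 − 37.0) + 27.8
y = 0.852713 × -14.0 + 27.8 = -11.9380 + 27.8 = 15.86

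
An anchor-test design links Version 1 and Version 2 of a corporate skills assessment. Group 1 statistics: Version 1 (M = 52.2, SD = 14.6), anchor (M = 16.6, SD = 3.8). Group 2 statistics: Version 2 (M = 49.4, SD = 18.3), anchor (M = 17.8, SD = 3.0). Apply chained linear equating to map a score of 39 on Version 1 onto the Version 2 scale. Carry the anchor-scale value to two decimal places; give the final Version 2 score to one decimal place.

21.1

Version 1 → anchor (Group 1): v = (3.8/14.6)(39 − 52.2) + 16.6 = 13.16
anchor → Version 2 (Group 2): y = (18.3/3.0)(13.16 − 17.8) + 49.4 = 21.1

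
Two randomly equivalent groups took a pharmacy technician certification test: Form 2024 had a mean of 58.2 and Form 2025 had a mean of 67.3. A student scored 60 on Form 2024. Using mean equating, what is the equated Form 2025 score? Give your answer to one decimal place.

Mean equating: y = x + (M_Y − M_X) = 60 + (67.3 − 58.2) = 69.1

69.1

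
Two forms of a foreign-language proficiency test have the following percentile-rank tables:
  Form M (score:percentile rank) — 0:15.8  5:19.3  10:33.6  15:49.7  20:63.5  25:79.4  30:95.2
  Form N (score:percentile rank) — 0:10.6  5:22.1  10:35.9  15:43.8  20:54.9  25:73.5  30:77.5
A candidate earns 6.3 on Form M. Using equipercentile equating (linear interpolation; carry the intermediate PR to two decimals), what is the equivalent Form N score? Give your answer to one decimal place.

PR of 6.3 on Form M: 19.3 + (6.3 − 5)/(10 − 5) × (33.6 − 19.3) = 23.02
On Form N, PR 23.02 falls between score 5 (PR 22.1) and 10 (PR 35.9).
Interpolate: 5 + (23.02 − 22.1)/(35.9 − 22.1) × (10 − 5) = 5.3

5.3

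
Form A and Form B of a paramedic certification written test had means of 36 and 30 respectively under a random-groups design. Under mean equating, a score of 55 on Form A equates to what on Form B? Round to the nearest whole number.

49

Mean equating: y = x + (M_Y − M_X) = 55 + (30 − 36) = 49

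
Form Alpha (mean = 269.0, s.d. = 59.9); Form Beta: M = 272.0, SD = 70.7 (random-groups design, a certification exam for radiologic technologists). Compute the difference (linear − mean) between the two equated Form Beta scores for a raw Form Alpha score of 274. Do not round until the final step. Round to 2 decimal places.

Mean-equated: 274 + (272.0 − 269.0) = 277.00
Linear-equated: (70.7/59.9)(274 − 269.0) + 272.0 = 277.902
Difference = 277.902 − 277.00 = 0.90

0.90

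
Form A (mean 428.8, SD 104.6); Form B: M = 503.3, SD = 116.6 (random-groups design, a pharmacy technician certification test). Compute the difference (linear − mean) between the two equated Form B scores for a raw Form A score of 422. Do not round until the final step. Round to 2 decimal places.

-0.78

Mean-equated: 422 + (503.3 − 428.8) = 496.50
Linear-equated: (116.6/104.6)(422 − 428.8) + 503.3 = 495.720
Difference = 495.720 − 496.50 = -0.78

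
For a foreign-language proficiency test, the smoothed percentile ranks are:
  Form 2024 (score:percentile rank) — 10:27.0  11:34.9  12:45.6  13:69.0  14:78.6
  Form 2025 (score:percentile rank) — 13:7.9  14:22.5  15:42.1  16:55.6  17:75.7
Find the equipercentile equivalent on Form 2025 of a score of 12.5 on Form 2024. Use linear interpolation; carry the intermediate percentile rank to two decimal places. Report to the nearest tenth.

16.1

PR of 12.5 on Form 2024: 45.6 + (12.5 − 12)/(13 − 12) × (69.0 − 45.6) = 57.30
On Form 2025, PR 57.30 falls between score 16 (PR 55.6) and 17 (PR 75.7).
Interpolate: 16 + (57.30 − 55.6)/(75.7 − 55.6) × (17 − 16) = 16.1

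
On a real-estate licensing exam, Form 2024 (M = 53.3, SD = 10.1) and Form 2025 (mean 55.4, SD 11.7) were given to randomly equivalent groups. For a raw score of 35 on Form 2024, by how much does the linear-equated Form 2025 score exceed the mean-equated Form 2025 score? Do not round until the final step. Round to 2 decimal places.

Mean-equated: 35 + (55.4 − 53.3) = 37.10
Linear-equated: (11.7/10.1)(35 − 53.3) + 55.4 = 34.201
Difference = 34.201 − 37.10 = -2.90

-2.90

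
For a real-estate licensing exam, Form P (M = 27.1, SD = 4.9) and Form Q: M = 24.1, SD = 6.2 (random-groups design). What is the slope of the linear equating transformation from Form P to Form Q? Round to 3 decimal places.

1.265

A = SD_Y / SD_X = 6.2 / 4.9 = 1.265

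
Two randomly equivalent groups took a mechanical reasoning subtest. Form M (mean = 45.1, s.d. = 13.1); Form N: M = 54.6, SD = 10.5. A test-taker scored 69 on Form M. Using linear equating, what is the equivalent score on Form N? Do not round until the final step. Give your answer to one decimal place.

Linear equating: y = (SD_Y/SD_X)(x − M_X) + M_Y
y = (10.5/13.1)(69 − 45.1) + 54.6
y = 0.801527 × 23.9 + 54.6 = 19.1565 + 54.6 = 73.8

73.8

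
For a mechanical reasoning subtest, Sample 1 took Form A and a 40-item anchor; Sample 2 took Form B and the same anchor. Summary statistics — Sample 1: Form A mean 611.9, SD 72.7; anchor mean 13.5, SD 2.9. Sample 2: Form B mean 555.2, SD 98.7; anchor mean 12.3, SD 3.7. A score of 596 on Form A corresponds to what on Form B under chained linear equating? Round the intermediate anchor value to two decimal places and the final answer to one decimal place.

570.4

Form A → anchor (Sample 1): v = (2.9/72.7)(596 − 611.9) + 13.5 = 12.87
anchor → Form B (Sample 2): y = (98.7/3.7)(12.87 − 12.3) + 555.2 = 570.4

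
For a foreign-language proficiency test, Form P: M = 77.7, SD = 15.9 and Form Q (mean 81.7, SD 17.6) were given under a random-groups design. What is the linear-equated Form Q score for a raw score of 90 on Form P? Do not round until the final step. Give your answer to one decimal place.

Linear equating: y = (SD_Y/SD_X)(x − M_X) + M_Y
y = (17.6/15.9)(90 − 77.7) + 81.7
y = 1.106918 × 12.3 + 81.7 = 13.6151 + 81.7 = 95.3

95.3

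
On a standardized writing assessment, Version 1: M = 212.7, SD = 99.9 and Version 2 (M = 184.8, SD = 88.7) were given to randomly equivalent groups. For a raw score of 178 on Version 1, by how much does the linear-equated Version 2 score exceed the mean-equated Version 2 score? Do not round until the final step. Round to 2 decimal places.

3.89

Mean-equated: 178 + (184.8 − 212.7) = 150.10
Linear-equated: (88.7/99.9)(178 − 212.7) + 184.8 = 153.990
Difference = 153.990 − 150.10 = 3.89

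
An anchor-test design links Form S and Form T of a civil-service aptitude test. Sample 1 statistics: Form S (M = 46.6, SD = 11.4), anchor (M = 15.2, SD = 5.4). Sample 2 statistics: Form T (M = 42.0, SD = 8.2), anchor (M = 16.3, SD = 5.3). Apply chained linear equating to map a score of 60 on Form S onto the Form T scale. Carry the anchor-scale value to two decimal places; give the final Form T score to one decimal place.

Form S → anchor (Sample 1): v = (5.4/11.4)(60 − 46.6) + 15.2 = 21.55
anchor → Form T (Sample 2): y = (8.2/5.3)(21.55 − 16.3) + 42.0 = 50.1

50.1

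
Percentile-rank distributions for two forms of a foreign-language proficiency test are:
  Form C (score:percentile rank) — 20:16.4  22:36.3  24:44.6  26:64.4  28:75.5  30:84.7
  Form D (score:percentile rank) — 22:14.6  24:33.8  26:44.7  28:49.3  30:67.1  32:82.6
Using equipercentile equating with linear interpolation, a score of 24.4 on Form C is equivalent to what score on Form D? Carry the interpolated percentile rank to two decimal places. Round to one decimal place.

27.7

PR of 24.4 on Form C: 44.6 + (24.4 − 24)/(26 − 24) × (64.4 − 44.6) = 48.56
On Form D, PR 48.56 falls between score 26 (PR 44.7) and 28 (PR 49.3).
Interpolate: 26 + (48.56 − 44.7)/(49.3 − 44.7) × (28 − 26) = 27.7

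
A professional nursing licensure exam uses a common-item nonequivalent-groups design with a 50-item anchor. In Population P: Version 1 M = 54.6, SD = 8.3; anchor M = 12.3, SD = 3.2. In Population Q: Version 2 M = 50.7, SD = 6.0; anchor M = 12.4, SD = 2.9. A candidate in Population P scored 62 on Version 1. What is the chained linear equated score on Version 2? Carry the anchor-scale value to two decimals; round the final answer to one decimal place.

Version 1 → anchor (Population P): v = (3.2/8.3)(62 − 54.6) + 12.3 = 15.15
anchor → Version 2 (Population Q): y = (6.0/2.9)(15.15 − 12.4) + 50.7 = 56.4

56.4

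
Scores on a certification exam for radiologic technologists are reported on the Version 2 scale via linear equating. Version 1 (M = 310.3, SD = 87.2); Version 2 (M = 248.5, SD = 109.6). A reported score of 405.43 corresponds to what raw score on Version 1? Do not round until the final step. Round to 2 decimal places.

Invert y = (SD_Y/SD_X)(x − M_X) + M_Y:
x = (SD_X/SD_Y)(y − M_Y) + M_X = (87.2/109.6)(405.43 − 248.5) + 310.3
x = 0.795620 × 156.930 + 310.3 = 435.16

435.16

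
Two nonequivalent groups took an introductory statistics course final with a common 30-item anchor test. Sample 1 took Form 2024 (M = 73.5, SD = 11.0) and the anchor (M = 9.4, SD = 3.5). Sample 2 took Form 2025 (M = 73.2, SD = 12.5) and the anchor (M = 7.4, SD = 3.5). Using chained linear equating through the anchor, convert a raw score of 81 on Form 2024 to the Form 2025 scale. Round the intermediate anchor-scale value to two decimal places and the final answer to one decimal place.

Form 2024 → anchor (Sample 1): v = (3.5/11.0)(81 − 73.5) + 9.4 = 11.79
anchor → Form 2025 (Sample 2): y = (12.5/3.5)(11.79 − 7.4) + 73.2 = 88.9

88.9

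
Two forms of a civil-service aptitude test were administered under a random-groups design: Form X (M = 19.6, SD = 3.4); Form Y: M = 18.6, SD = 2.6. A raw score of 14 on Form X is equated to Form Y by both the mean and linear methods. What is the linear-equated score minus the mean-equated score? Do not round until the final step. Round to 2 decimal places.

1.32

Mean-equated: 14 + (18.6 − 19.6) = 13.00
Linear-equated: (2.6/3.4)(14 − 19.6) + 18.6 = 14.318
Difference = 14.318 − 13.00 = 1.32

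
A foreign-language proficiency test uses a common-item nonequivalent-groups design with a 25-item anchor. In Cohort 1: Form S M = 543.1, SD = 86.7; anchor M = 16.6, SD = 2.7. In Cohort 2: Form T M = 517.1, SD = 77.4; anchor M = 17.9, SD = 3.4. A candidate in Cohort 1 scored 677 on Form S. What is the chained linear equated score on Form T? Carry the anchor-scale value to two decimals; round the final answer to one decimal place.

Form S → anchor (Cohort 1): v = (2.7/86.7)(677 − 543.1) + 16.6 = 20.77
anchor → Form T (Cohort 2): y = (77.4/3.4)(20.77 − 17.9) + 517.1 = 582.4

582.4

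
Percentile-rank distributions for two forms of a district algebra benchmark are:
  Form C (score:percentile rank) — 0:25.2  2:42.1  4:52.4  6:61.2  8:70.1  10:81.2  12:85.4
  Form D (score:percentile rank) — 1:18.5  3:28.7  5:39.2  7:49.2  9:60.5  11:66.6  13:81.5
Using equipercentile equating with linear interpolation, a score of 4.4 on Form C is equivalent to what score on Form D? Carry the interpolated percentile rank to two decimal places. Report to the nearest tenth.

7.9

PR of 4.4 on Form C: 52.4 + (4.4 − 4)/(6 − 4) × (61.2 − 52.4) = 54.16
On Form D, PR 54.16 falls between score 7 (PR 49.2) and 9 (PR 60.5).
Interpolate: 7 + (54.16 − 49.2)/(60.5 − 49.2) × (9 − 7) = 7.9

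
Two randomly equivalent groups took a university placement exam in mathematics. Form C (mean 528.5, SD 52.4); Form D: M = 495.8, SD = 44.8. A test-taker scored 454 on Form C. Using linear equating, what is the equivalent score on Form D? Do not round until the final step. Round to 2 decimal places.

Linear equating: y = (SD_Y/SD_X)(x − M_X) + M_Y
y = (44.8/52.4)(454 − 528.5) + 495.8
y = 0.854962 × -74.5 + 495.8 = -63.6947 + 495.8 = 432.11

432.11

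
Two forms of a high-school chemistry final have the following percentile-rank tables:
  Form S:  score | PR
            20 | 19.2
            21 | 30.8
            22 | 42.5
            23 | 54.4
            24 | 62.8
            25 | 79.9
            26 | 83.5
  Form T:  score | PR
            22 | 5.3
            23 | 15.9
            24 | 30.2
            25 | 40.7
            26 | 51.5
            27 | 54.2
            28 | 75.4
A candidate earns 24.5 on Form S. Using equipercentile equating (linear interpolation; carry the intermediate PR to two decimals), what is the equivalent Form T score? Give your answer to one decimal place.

27.8

PR of 24.5 on Form S: 62.8 + (24.5 − 24)/(25 − 24) × (79.9 − 62.8) = 71.35
On Form T, PR 71.35 falls between score 27 (PR 54.2) and 28 (PR 75.4).
Interpolate: 27 + (71.35 − 54.2)/(75.4 − 54.2) × (28 − 27) = 27.8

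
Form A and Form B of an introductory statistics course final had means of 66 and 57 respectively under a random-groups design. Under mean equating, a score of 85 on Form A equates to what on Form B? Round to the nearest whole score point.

Mean equating: y = x + (M_Y − M_X) = 85 + (57 − 66) = 76

76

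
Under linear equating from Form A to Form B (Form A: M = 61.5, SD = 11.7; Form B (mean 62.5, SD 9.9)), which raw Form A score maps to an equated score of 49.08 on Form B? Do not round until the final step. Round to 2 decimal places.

Invert y = (SD_Y/SD_X)(x − M_X) + M_Y:
x = (SD_X/SD_Y)(y − M_Y) + M_X = (11.7/9.9)(49.08 − 62.5) + 61.5
x = 1.181818 × -13.420 + 61.5 = 45.64

45.64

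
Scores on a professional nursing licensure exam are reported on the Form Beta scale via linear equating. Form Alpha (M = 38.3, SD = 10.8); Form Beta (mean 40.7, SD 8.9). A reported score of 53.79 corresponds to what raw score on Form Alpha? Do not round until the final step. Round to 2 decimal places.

54.18

Invert y = (SD_Y/SD_X)(x − M_X) + M_Y:
x = (SD_X/SD_Y)(y − M_Y) + M_X = (10.8/8.9)(53.79 − 40.7) + 38.3
x = 1.213483 × 13.090 + 38.3 = 54.18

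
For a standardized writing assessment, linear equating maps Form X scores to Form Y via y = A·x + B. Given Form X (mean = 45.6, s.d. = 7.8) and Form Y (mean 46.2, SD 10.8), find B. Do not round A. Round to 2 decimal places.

A = SD_Y / SD_X = 10.8 / 7.8 = 1.384615
B = M_Y − A·M_X = 46.2 − 1.384615 × 45.6 = -16.94

-16.94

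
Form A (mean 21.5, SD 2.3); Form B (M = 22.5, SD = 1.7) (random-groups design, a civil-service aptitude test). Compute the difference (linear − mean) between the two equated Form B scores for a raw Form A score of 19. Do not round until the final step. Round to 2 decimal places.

0.65

Mean-equated: 19 + (22.5 − 21.5) = 20.00
Linear-equated: (1.7/2.3)(19 − 21.5) + 22.5 = 20.652
Difference = 20.652 − 20.00 = 0.65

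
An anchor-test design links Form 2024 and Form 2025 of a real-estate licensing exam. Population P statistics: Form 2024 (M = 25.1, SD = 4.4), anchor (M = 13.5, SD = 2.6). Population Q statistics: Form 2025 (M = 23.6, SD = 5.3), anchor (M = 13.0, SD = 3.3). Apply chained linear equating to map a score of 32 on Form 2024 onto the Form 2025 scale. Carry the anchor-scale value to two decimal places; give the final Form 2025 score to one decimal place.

31.0

Form 2024 → anchor (Population P): v = (2.6/4.4)(32 − 25.1) + 13.5 = 17.58
anchor → Form 2025 (Population Q): y = (5.3/3.3)(17.58 − 13.0) + 23.6 = 31.0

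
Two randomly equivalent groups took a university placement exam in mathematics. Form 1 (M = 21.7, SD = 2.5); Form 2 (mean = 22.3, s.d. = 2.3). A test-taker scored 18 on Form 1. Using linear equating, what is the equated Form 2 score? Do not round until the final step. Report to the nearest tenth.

Linear equating: y = (SD_Y/SD_X)(x − M_X) + M_Y
y = (2.3/2.5)(18 − 21.7) + 22.3
y = 0.920000 × -3.7 + 22.3 = -3.4040 + 22.3 = 18.9

18.9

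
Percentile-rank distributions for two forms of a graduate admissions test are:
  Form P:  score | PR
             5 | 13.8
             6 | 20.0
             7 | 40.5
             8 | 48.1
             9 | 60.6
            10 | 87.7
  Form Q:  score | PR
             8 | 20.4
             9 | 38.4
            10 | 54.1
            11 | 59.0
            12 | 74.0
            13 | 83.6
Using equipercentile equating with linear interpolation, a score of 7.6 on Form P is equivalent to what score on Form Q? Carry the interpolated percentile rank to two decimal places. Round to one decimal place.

PR of 7.6 on Form P: 40.5 + (7.6 − 7)/(8 − 7) × (48.1 − 40.5) = 45.06
On Form Q, PR 45.06 falls between score 9 (PR 38.4) and 10 (PR 54.1).
Interpolate: 9 + (45.06 − 38.4)/(54.1 − 38.4) × (10 − 9) = 9.4

9.4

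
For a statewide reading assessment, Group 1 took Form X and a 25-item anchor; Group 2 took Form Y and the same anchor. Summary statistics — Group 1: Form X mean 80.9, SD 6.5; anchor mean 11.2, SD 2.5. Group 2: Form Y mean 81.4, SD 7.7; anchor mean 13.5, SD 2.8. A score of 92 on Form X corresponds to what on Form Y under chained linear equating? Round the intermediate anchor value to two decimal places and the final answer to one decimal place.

Form X → anchor (Group 1): v = (2.5/6.5)(92 − 80.9) + 11.2 = 15.47
anchor → Form Y (Group 2): y = (7.7/2.8)(15.47 − 13.5) + 81.4 = 86.8

86.8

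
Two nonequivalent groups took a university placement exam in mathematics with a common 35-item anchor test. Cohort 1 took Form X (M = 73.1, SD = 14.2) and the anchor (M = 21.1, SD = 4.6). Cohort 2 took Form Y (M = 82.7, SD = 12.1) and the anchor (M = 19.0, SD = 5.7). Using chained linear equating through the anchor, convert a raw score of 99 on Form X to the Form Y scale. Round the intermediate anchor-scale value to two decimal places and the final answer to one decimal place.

105.0

Form X → anchor (Cohort 1): v = (4.6/14.2)(99 − 73.1) + 21.1 = 29.49
anchor → Form Y (Cohort 2): y = (12.1/5.7)(29.49 − 19.0) + 82.7 = 105.0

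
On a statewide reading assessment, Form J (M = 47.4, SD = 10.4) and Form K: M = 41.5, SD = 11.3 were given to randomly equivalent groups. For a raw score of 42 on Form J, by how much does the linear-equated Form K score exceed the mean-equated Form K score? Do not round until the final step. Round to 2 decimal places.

Mean-equated: 42 + (41.5 − 47.4) = 36.10
Linear-equated: (11.3/10.4)(42 − 47.4) + 41.5 = 35.633
Difference = 35.633 − 36.10 = -0.47

-0.47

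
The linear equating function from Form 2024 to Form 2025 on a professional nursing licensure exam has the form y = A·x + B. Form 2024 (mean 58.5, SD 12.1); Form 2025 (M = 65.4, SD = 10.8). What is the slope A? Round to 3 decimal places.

0.893

A = SD_Y / SD_X = 10.8 / 12.1 = 0.893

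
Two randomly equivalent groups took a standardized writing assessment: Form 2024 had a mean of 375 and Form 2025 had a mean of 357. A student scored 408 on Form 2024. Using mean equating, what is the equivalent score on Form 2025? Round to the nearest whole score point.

Mean equating: y = x + (M_Y − M_X) = 408 + (357 − 375) = 390

390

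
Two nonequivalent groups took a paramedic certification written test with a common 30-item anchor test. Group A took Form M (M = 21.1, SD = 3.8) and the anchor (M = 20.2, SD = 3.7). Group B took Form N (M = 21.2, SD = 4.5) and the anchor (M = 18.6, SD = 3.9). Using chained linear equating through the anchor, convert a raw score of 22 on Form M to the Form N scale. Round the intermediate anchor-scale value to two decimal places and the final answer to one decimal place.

Form M → anchor (Group A): v = (3.7/3.8)(22 − 21.1) + 20.2 = 21.08
anchor → Form N (Group B): y = (4.5/3.9)(21.08 − 18.6) + 21.2 = 24.1

24.1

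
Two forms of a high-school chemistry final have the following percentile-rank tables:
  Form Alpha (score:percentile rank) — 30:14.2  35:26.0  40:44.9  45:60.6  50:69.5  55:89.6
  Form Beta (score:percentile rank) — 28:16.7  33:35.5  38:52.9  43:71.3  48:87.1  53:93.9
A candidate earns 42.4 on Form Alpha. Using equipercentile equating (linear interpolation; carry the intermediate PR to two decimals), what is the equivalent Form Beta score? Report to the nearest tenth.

PR of 42.4 on Form Alpha: 44.9 + (42.4 − 40)/(45 − 40) × (60.6 − 44.9) = 52.44
On Form Beta, PR 52.44 falls between score 33 (PR 35.5) and 38 (PR 52.9).
Interpolate: 33 + (52.44 − 35.5)/(52.9 − 35.5) × (38 − 33) = 37.9

37.9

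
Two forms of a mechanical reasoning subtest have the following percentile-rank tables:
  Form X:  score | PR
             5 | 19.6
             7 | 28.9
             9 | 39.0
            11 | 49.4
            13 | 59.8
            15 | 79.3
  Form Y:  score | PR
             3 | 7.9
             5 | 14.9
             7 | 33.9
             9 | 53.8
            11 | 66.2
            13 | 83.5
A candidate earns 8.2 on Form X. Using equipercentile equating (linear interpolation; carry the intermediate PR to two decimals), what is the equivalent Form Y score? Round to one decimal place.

7.1

PR of 8.2 on Form X: 28.9 + (8.2 − 7)/(9 − 7) × (39.0 − 28.9) = 34.96
On Form Y, PR 34.96 falls between score 7 (PR 33.9) and 9 (PR 53.8).
Interpolate: 7 + (34.96 − 33.9)/(53.8 − 33.9) × (9 − 7) = 7.1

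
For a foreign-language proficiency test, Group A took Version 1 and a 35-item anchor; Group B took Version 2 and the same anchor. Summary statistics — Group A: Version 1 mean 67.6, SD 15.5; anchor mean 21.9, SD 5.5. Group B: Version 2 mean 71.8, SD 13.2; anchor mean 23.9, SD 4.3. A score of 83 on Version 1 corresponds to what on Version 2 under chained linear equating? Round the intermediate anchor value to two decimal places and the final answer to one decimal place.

Version 1 → anchor (Group A): v = (5.5/15.5)(83 − 67.6) + 21.9 = 27.36
anchor → Version 2 (Group B): y = (13.2/4.3)(27.36 − 23.9) + 71.8 = 82.4

82.4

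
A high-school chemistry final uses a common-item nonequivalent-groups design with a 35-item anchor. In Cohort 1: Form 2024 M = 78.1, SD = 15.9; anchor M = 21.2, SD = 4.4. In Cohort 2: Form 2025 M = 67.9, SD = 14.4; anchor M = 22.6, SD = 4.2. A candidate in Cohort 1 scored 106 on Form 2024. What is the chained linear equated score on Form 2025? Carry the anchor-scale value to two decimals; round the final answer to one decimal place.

89.6

Form 2024 → anchor (Cohort 1): v = (4.4/15.9)(106 − 78.1) + 21.2 = 28.92
anchor → Form 2025 (Cohort 2): y = (14.4/4.2)(28.92 − 22.6) + 67.9 = 89.6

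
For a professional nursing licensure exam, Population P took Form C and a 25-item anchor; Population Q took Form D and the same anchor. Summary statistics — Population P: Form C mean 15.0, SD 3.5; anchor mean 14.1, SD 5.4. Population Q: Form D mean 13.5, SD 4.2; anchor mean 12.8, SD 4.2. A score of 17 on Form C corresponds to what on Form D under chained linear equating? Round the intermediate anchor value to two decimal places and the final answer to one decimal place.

17.9

Form C → anchor (Population P): v = (5.4/3.5)(17 − 15.0) + 14.1 = 17.19
anchor → Form D (Population Q): y = (4.2/4.2)(17.19 − 12.8) + 13.5 = 17.9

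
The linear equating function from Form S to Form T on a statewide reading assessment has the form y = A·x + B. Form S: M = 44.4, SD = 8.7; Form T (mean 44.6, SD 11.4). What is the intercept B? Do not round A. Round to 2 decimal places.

A = SD_Y / SD_X = 11.4 / 8.7 = 1.310345
B = M_Y − A·M_X = 44.6 − 1.310345 × 44.4 = -13.58

-13.58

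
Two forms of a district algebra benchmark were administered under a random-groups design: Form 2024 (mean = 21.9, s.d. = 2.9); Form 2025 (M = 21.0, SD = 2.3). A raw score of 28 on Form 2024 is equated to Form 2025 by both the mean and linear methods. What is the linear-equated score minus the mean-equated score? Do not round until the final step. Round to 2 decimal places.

-1.26

Mean-equated: 28 + (21.0 − 21.9) = 27.10
Linear-equated: (2.3/2.9)(28 − 21.9) + 21.0 = 25.838
Difference = 25.838 − 27.10 = -1.26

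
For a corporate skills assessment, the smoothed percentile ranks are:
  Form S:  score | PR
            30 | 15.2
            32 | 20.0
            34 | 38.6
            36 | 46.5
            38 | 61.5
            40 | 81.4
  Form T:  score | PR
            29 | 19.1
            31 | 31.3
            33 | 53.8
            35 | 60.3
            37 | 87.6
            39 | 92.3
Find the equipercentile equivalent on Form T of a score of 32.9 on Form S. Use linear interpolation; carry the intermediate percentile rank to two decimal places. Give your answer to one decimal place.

PR of 32.9 on Form S: 20.0 + (32.9 − 32)/(34 − 32) × (38.6 − 20.0) = 28.37
On Form T, PR 28.37 falls between score 29 (PR 19.1) and 31 (PR 31.3).
Interpolate: 29 + (28.37 − 19.1)/(31.3 − 19.1) × (31 − 29) = 30.5

30.5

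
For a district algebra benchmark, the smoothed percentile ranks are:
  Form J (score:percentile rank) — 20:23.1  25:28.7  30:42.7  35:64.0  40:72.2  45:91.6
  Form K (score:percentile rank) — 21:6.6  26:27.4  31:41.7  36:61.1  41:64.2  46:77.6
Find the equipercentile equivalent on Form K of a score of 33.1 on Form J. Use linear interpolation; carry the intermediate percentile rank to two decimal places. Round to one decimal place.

34.7

PR of 33.1 on Form J: 42.7 + (33.1 − 30)/(35 − 30) × (64.0 − 42.7) = 55.91
On Form K, PR 55.91 falls between score 31 (PR 41.7) and 36 (PR 61.1).
Interpolate: 31 + (55.91 − 41.7)/(61.1 − 41.7) × (36 − 31) = 34.7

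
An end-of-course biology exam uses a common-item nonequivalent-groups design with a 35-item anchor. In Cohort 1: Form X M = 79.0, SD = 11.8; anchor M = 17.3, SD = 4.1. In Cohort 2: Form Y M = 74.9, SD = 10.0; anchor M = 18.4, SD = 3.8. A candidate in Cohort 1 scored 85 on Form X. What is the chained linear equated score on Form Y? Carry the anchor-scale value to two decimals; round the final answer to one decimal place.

Form X → anchor (Cohort 1): v = (4.1/11.8)(85 − 79.0) + 17.3 = 19.38
anchor → Form Y (Cohort 2): y = (10.0/3.8)(19.38 − 18.4) + 74.9 = 77.5

77.5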